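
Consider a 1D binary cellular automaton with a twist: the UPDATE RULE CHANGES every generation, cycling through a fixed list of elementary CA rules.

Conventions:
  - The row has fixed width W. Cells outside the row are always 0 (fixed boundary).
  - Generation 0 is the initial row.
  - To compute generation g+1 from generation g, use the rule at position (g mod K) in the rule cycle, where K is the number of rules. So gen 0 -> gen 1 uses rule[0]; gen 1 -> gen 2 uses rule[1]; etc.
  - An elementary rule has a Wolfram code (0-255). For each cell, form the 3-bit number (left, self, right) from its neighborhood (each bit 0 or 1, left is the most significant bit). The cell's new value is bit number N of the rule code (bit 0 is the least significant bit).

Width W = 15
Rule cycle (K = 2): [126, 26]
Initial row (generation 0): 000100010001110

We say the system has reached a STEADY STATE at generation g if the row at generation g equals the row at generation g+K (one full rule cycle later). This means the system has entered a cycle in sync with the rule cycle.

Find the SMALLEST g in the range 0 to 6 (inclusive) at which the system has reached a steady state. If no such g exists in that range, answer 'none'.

Gen 0: 000100010001110
Gen 1 (rule 126): 001110111011011
Gen 2 (rule 26): 011000100010010
Gen 3 (rule 126): 111101110111111
Gen 4 (rule 26): 100001000100000
Gen 5 (rule 126): 110011101110000
Gen 6 (rule 26): 101110001001000
Gen 7 (rule 126): 111011011111100
Gen 8 (rule 26): 100010010000010

Answer: none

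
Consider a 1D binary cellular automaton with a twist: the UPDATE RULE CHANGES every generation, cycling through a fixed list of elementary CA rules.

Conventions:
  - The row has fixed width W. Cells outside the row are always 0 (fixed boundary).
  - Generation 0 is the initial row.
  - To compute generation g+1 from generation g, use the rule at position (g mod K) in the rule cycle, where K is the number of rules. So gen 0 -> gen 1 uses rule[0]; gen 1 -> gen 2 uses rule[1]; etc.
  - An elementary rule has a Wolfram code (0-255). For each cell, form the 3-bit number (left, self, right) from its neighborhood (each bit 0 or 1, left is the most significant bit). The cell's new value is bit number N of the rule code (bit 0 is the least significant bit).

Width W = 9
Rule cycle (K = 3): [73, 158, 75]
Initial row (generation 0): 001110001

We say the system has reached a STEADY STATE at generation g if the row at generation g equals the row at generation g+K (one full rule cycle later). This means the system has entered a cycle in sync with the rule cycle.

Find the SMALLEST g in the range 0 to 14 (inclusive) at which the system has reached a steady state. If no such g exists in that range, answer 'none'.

Answer: none

Derivation:
Gen 0: 001110001
Gen 1 (rule 73): 101010100
Gen 2 (rule 158): 101010110
Gen 3 (rule 75): 000000110
Gen 4 (rule 73): 111110110
Gen 5 (rule 158): 111100101
Gen 6 (rule 75): 100101000
Gen 7 (rule 73): 000000011
Gen 8 (rule 158): 000000110
Gen 9 (rule 75): 111111110
Gen 10 (rule 73): 100000010
Gen 11 (rule 158): 110000111
Gen 12 (rule 75): 110111101
Gen 13 (rule 73): 110100100
Gen 14 (rule 158): 100111110
Gen 15 (rule 75): 001100010
Gen 16 (rule 73): 101101000
Gen 17 (rule 158): 101001100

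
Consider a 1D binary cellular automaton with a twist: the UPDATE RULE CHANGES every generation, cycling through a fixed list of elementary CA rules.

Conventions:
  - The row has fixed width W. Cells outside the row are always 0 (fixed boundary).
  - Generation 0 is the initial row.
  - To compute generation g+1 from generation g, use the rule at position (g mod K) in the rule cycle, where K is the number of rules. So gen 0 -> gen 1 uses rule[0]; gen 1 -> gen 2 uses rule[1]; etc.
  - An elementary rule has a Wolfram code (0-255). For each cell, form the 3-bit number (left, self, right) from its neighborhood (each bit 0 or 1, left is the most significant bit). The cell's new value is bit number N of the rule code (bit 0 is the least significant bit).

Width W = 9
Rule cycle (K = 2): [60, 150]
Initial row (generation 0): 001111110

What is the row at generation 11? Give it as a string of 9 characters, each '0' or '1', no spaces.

Gen 0: 001111110
Gen 1 (rule 60): 001000001
Gen 2 (rule 150): 011100011
Gen 3 (rule 60): 010010010
Gen 4 (rule 150): 111111111
Gen 5 (rule 60): 100000000
Gen 6 (rule 150): 110000000
Gen 7 (rule 60): 101000000
Gen 8 (rule 150): 101100000
Gen 9 (rule 60): 111010000
Gen 10 (rule 150): 010011000
Gen 11 (rule 60): 011010100

Answer: 011010100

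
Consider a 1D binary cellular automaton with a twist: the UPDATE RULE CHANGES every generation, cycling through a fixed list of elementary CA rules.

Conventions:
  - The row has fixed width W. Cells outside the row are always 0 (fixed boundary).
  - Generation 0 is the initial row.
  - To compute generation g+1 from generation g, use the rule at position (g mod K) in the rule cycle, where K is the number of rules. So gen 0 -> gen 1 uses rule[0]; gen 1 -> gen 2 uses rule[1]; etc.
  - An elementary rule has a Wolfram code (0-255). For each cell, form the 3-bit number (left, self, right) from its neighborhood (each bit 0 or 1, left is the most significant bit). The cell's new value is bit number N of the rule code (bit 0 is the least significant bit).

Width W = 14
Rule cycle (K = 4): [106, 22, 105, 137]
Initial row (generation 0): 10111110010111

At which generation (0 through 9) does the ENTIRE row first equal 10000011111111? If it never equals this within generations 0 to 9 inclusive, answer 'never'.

Answer: 6

Derivation:
Gen 0: 10111110010111
Gen 1 (rule 106): 01100010101101
Gen 2 (rule 22): 10010110100001
Gen 3 (rule 105): 00001111001100
Gen 4 (rule 137): 11101110001001
Gen 5 (rule 106): 10111010010010
Gen 6 (rule 22): 10000011111111
Gen 7 (rule 105): 00111010000001
Gen 8 (rule 137): 10110000111100
Gen 9 (rule 106): 01110001100100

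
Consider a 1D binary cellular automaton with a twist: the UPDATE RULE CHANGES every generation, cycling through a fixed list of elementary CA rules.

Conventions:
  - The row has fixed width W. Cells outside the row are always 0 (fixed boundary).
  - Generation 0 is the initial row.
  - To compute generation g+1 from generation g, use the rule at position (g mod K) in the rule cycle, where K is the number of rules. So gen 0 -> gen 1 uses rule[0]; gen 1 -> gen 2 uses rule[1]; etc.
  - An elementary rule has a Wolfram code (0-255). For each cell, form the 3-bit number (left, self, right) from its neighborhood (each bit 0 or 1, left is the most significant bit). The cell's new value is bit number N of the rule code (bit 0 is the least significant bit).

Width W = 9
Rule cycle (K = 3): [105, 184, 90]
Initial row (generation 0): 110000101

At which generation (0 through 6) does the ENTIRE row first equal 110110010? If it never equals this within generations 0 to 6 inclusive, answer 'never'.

Gen 0: 110000101
Gen 1 (rule 105): 110110010
Gen 2 (rule 184): 101101001
Gen 3 (rule 90): 001100110
Gen 4 (rule 105): 101100110
Gen 5 (rule 184): 011010101
Gen 6 (rule 90): 111000000

Answer: 1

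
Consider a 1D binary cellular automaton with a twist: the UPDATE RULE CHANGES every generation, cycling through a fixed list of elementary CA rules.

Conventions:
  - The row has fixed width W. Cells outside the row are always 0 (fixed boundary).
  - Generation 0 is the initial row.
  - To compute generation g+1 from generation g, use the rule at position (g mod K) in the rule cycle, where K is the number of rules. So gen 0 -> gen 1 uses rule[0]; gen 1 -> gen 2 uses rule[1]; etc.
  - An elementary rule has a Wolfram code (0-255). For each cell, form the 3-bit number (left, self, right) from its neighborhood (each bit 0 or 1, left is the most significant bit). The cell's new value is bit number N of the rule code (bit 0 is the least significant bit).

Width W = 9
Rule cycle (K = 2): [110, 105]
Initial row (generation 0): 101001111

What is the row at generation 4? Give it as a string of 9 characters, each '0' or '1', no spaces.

Answer: 101000011

Derivation:
Gen 0: 101001111
Gen 1 (rule 110): 111011001
Gen 2 (rule 105): 101111000
Gen 3 (rule 110): 111001000
Gen 4 (rule 105): 101000011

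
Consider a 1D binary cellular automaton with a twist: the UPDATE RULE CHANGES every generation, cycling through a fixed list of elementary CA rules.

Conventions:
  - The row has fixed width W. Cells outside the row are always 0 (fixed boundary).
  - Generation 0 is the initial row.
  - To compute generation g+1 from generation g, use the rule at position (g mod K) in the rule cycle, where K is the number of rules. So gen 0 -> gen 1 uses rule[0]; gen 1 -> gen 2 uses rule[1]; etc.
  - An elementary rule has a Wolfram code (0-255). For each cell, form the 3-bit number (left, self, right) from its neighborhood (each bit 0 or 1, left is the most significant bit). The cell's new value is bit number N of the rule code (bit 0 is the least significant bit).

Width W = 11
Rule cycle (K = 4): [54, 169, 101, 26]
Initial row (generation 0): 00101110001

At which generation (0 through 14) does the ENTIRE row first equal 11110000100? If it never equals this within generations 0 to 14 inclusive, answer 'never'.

Answer: never

Derivation:
Gen 0: 00101110001
Gen 1 (rule 54): 01110001011
Gen 2 (rule 169): 01100100110
Gen 3 (rule 101): 00100100010
Gen 4 (rule 26): 01011010101
Gen 5 (rule 54): 11100111111
Gen 6 (rule 169): 11000111110
Gen 7 (rule 101): 01010000010
Gen 8 (rule 26): 10001000101
Gen 9 (rule 54): 11011101111
Gen 10 (rule 169): 10111011110
Gen 11 (rule 101): 11001100010
Gen 12 (rule 26): 10111010101
Gen 13 (rule 54): 11000111111
Gen 14 (rule 169): 10010111110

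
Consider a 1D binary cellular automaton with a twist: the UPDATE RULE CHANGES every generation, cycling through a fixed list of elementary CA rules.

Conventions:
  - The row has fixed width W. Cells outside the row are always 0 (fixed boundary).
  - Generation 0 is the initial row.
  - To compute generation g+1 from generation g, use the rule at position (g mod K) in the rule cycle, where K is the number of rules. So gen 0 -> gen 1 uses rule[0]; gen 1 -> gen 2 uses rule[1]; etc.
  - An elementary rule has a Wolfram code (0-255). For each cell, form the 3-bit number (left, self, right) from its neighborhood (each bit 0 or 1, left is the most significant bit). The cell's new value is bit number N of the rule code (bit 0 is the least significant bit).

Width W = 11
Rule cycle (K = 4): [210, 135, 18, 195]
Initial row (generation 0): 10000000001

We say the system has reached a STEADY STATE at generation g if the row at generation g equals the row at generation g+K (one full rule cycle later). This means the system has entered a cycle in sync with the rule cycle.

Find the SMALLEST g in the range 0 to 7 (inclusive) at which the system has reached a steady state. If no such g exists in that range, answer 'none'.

Answer: 3

Derivation:
Gen 0: 10000000001
Gen 1 (rule 210): 01000000010
Gen 2 (rule 135): 11011111110
Gen 3 (rule 18): 00000000001
Gen 4 (rule 195): 11111111110
Gen 5 (rule 210): 01111111111
Gen 6 (rule 135): 10111111110
Gen 7 (rule 18): 00000000001
Gen 8 (rule 195): 11111111110
Gen 9 (rule 210): 01111111111
Gen 10 (rule 135): 10111111110
Gen 11 (rule 18): 00000000001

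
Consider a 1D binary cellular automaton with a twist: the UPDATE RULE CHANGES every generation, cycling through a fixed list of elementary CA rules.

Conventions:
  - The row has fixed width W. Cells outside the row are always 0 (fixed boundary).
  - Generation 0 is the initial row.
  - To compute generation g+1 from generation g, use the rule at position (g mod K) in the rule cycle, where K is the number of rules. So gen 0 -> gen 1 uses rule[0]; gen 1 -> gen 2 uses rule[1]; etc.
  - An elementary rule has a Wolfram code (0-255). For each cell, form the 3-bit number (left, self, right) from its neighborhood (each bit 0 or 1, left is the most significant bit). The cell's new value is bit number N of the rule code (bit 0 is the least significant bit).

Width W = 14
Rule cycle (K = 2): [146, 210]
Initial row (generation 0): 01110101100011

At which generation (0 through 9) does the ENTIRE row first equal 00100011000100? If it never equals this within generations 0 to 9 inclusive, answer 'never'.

Answer: 9

Derivation:
Gen 0: 01110101100011
Gen 1 (rule 146): 10100000010100
Gen 2 (rule 210): 00010000100010
Gen 3 (rule 146): 00101001010101
Gen 4 (rule 210): 01000110000000
Gen 5 (rule 146): 10101001000000
Gen 6 (rule 210): 00000110100000
Gen 7 (rule 146): 00001000010000
Gen 8 (rule 210): 00010100101000
Gen 9 (rule 146): 00100011000100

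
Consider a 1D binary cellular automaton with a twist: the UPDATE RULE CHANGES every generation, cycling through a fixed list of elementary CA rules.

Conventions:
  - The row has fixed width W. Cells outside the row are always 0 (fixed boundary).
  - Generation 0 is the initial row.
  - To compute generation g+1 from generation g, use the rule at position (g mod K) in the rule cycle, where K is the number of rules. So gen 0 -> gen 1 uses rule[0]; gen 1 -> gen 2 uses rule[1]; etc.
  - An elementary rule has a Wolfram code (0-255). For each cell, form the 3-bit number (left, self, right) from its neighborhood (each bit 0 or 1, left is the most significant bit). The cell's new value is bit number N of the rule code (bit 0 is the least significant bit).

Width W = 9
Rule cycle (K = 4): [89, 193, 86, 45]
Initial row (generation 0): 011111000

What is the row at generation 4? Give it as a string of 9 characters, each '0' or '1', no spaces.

Answer: 101000001

Derivation:
Gen 0: 011111000
Gen 1 (rule 89): 010001111
Gen 2 (rule 193): 000100111
Gen 3 (rule 86): 001111001
Gen 4 (rule 45): 101000001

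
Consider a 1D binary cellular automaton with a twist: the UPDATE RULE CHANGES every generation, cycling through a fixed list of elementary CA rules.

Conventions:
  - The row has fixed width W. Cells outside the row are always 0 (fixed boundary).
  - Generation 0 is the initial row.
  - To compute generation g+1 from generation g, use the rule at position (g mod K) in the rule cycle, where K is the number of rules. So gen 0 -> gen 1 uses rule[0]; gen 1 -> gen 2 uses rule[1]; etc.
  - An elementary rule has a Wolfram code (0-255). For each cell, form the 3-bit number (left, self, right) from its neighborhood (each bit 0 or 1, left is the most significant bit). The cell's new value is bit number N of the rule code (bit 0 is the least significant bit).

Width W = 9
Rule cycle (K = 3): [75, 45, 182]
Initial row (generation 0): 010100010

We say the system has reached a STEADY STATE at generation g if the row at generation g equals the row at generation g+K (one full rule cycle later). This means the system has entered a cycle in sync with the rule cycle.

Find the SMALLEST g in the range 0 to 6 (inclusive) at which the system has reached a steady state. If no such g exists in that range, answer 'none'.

Answer: 3

Derivation:
Gen 0: 010100010
Gen 1 (rule 75): 100001100
Gen 2 (rule 45): 101101001
Gen 3 (rule 182): 110011111
Gen 4 (rule 75): 110110001
Gen 5 (rule 45): 101100101
Gen 6 (rule 182): 110011111
Gen 7 (rule 75): 110110001
Gen 8 (rule 45): 101100101
Gen 9 (rule 182): 110011111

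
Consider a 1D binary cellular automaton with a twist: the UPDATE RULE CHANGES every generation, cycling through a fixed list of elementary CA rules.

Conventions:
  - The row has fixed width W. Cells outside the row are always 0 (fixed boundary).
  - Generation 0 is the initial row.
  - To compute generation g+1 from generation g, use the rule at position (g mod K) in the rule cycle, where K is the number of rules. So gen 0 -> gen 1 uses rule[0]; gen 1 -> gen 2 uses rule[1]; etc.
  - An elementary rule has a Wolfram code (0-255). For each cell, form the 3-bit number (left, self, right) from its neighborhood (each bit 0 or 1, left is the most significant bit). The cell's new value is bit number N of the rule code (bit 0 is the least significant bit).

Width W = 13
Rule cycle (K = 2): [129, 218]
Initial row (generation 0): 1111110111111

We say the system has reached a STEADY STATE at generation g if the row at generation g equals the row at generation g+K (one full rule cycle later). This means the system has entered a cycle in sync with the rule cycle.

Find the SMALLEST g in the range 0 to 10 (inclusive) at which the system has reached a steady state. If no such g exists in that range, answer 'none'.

Gen 0: 1111110111111
Gen 1 (rule 129): 0111100011110
Gen 2 (rule 218): 1111110111111
Gen 3 (rule 129): 0111100011110
Gen 4 (rule 218): 1111110111111
Gen 5 (rule 129): 0111100011110
Gen 6 (rule 218): 1111110111111
Gen 7 (rule 129): 0111100011110
Gen 8 (rule 218): 1111110111111
Gen 9 (rule 129): 0111100011110
Gen 10 (rule 218): 1111110111111
Gen 11 (rule 129): 0111100011110
Gen 12 (rule 218): 1111110111111

Answer: 0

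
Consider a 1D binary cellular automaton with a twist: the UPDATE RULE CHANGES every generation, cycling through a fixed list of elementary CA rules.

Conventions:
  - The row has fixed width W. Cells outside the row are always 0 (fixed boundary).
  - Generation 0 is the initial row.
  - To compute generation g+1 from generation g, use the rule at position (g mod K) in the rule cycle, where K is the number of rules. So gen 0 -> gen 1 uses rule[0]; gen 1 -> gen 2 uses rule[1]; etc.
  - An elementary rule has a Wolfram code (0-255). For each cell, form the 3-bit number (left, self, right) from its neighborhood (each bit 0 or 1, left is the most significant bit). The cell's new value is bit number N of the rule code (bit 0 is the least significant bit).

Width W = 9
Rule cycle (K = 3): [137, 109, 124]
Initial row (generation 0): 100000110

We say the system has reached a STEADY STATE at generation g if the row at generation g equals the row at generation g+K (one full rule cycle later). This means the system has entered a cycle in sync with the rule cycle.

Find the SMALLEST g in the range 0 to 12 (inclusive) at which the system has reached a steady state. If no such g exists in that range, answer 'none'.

Answer: 5

Derivation:
Gen 0: 100000110
Gen 1 (rule 137): 001110100
Gen 2 (rule 109): 101011101
Gen 3 (rule 124): 111110111
Gen 4 (rule 137): 111100110
Gen 5 (rule 109): 100100110
Gen 6 (rule 124): 110110111
Gen 7 (rule 137): 100100110
Gen 8 (rule 109): 100100110
Gen 9 (rule 124): 110110111
Gen 10 (rule 137): 100100110
Gen 11 (rule 109): 100100110
Gen 12 (rule 124): 110110111
Gen 13 (rule 137): 100100110
Gen 14 (rule 109): 100100110
Gen 15 (rule 124): 110110111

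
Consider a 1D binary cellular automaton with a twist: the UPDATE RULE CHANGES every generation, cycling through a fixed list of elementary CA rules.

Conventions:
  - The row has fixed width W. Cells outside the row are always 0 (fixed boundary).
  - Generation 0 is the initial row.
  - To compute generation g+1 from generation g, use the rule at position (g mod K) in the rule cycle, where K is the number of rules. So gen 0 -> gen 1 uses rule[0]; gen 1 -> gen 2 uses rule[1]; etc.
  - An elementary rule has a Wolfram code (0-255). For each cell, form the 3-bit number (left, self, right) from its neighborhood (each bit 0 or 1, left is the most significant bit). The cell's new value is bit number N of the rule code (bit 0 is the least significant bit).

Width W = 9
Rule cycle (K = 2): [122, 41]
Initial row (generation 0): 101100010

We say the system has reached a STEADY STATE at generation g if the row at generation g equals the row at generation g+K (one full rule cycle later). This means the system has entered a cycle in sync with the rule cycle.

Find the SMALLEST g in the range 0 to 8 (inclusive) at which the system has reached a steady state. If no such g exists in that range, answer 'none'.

Answer: 3

Derivation:
Gen 0: 101100010
Gen 1 (rule 122): 011110101
Gen 2 (rule 41): 010001010
Gen 3 (rule 122): 101010101
Gen 4 (rule 41): 010101010
Gen 5 (rule 122): 101010101
Gen 6 (rule 41): 010101010
Gen 7 (rule 122): 101010101
Gen 8 (rule 41): 010101010
Gen 9 (rule 122): 101010101
Gen 10 (rule 41): 010101010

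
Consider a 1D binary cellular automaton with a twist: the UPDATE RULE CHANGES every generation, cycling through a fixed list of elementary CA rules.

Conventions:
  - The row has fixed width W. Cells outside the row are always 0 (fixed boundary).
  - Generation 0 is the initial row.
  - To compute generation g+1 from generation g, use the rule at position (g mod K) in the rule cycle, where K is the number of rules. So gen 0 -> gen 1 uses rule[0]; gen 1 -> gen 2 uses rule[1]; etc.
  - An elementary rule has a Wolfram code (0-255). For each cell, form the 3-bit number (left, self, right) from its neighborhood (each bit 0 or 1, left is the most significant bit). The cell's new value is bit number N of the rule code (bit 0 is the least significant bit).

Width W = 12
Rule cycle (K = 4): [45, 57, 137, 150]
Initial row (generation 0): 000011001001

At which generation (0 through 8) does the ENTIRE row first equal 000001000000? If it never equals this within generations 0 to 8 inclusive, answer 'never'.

Gen 0: 000011001001
Gen 1 (rule 45): 111010001001
Gen 2 (rule 57): 100101100100
Gen 3 (rule 137): 000001000001
Gen 4 (rule 150): 000011100011
Gen 5 (rule 45): 111010001010
Gen 6 (rule 57): 100101100101
Gen 7 (rule 137): 000001000000
Gen 8 (rule 150): 000011100000

Answer: 7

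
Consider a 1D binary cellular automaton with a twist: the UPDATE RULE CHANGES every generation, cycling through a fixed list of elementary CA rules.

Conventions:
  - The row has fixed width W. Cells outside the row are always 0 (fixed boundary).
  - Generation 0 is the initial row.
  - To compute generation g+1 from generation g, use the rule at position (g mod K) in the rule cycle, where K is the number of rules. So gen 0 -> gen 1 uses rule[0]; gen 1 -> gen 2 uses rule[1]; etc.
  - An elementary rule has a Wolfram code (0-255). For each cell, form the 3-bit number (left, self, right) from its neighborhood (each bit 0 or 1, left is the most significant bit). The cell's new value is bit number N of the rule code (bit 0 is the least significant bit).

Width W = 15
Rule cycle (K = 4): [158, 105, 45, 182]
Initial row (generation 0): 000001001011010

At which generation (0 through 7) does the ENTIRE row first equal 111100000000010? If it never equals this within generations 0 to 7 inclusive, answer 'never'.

Gen 0: 000001001011010
Gen 1 (rule 158): 000011111010011
Gen 2 (rule 105): 111010001100011
Gen 3 (rule 45): 100110101001010
Gen 4 (rule 182): 111001111111111
Gen 5 (rule 158): 110111111111110
Gen 6 (rule 105): 111100000000010
Gen 7 (rule 45): 100001111111010

Answer: 6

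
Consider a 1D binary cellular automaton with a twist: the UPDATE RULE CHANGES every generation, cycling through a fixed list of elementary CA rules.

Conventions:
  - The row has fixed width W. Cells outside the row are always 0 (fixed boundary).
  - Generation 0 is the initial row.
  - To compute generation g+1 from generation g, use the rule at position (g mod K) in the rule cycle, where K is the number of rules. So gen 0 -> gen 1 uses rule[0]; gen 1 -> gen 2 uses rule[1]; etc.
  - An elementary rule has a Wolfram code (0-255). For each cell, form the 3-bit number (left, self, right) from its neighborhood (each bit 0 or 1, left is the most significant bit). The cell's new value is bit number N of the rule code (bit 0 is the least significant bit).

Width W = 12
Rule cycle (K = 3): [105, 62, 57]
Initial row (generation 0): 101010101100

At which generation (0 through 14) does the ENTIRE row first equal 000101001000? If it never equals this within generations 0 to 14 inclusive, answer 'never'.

Gen 0: 101010101100
Gen 1 (rule 105): 010101011101
Gen 2 (rule 62): 111111110011
Gen 3 (rule 57): 100000001010
Gen 4 (rule 105): 001111100100
Gen 5 (rule 62): 011000011110
Gen 6 (rule 57): 010111010001
Gen 7 (rule 105): 001101100100
Gen 8 (rule 62): 011011011110
Gen 9 (rule 57): 010110110001
Gen 10 (rule 105): 001111110100
Gen 11 (rule 62): 011000001110
Gen 12 (rule 57): 010111101001
Gen 13 (rule 105): 001100110000
Gen 14 (rule 62): 011011101000

Answer: never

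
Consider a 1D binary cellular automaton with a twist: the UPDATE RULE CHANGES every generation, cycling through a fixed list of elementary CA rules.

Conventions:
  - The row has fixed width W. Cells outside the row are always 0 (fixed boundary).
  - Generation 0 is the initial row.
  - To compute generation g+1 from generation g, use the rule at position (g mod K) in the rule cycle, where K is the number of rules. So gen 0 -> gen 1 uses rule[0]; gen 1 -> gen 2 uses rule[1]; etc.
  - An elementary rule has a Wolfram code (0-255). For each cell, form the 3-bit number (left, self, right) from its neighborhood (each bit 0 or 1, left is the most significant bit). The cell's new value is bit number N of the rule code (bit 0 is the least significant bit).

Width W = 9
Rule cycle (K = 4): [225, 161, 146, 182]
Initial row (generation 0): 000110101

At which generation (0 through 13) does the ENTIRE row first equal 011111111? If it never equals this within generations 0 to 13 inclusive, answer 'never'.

Gen 0: 000110101
Gen 1 (rule 225): 110011010
Gen 2 (rule 161): 000000100
Gen 3 (rule 146): 000001010
Gen 4 (rule 182): 000011111
Gen 5 (rule 225): 111001111
Gen 6 (rule 161): 010000110
Gen 7 (rule 146): 101001001
Gen 8 (rule 182): 111111111
Gen 9 (rule 225): 011111111
Gen 10 (rule 161): 001111110
Gen 11 (rule 146): 010111101
Gen 12 (rule 182): 111011011
Gen 13 (rule 225): 011101101

Answer: 9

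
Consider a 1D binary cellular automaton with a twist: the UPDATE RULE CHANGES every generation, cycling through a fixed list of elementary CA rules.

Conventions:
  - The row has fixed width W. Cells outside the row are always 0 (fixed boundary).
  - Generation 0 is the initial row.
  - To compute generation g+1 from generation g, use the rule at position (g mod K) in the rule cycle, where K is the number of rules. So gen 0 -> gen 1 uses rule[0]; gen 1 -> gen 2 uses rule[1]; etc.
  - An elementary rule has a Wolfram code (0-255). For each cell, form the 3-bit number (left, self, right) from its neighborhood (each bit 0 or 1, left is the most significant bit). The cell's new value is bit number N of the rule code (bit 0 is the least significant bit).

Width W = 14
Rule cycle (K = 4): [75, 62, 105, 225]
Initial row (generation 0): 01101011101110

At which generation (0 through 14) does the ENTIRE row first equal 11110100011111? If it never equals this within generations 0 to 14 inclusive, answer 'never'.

Answer: never

Derivation:
Gen 0: 01101011101110
Gen 1 (rule 75): 11100010101010
Gen 2 (rule 62): 10010111111111
Gen 3 (rule 105): 00001100000001
Gen 4 (rule 225): 11100101111100
Gen 5 (rule 75): 10101001000101
Gen 6 (rule 62): 11111111101111
Gen 7 (rule 105): 10000000111001
Gen 8 (rule 225): 00111110011000
Gen 9 (rule 75): 11100010111011
Gen 10 (rule 62): 10010111100110
Gen 11 (rule 105): 00001100100110
Gen 12 (rule 225): 11100100000010
Gen 13 (rule 75): 10101001111100
Gen 14 (rule 62): 11111111000010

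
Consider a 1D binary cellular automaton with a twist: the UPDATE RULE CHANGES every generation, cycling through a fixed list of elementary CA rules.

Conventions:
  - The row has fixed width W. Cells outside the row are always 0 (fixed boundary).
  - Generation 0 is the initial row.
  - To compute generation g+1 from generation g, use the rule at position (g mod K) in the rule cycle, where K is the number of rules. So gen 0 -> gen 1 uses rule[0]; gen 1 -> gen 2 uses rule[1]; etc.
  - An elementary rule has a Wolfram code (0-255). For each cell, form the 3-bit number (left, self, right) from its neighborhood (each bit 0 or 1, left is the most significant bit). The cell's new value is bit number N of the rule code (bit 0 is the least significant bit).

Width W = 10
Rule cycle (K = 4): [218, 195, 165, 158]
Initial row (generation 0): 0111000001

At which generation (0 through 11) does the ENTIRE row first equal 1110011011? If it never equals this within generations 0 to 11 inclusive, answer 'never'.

Answer: never

Derivation:
Gen 0: 0111000001
Gen 1 (rule 218): 1111100010
Gen 2 (rule 195): 0111101100
Gen 3 (rule 165): 0011010001
Gen 4 (rule 158): 0110011011
Gen 5 (rule 218): 1111111011
Gen 6 (rule 195): 0111111001
Gen 7 (rule 165): 0011110001
Gen 8 (rule 158): 0111101011
Gen 9 (rule 218): 1111100011
Gen 10 (rule 195): 0111101101
Gen 11 (rule 165): 0011010011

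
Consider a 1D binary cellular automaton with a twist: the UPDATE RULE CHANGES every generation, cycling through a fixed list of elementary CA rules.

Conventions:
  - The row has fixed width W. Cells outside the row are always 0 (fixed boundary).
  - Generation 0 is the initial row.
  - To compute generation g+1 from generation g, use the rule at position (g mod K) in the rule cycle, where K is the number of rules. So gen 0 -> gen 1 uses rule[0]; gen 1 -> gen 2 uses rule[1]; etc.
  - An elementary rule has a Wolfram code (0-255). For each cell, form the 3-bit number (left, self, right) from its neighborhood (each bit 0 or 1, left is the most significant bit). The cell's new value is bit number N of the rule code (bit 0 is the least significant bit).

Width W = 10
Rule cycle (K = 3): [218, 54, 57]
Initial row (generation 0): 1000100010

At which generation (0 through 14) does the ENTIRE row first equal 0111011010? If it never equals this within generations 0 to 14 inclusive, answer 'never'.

Gen 0: 1000100010
Gen 1 (rule 218): 0101010101
Gen 2 (rule 54): 1111111111
Gen 3 (rule 57): 1000000000
Gen 4 (rule 218): 0100000000
Gen 5 (rule 54): 1110000000
Gen 6 (rule 57): 1001111111
Gen 7 (rule 218): 0111111111
Gen 8 (rule 54): 1000000000
Gen 9 (rule 57): 0111111111
Gen 10 (rule 218): 1111111111
Gen 11 (rule 54): 0000000000
Gen 12 (rule 57): 1111111111
Gen 13 (rule 218): 1111111111
Gen 14 (rule 54): 0000000000

Answer: never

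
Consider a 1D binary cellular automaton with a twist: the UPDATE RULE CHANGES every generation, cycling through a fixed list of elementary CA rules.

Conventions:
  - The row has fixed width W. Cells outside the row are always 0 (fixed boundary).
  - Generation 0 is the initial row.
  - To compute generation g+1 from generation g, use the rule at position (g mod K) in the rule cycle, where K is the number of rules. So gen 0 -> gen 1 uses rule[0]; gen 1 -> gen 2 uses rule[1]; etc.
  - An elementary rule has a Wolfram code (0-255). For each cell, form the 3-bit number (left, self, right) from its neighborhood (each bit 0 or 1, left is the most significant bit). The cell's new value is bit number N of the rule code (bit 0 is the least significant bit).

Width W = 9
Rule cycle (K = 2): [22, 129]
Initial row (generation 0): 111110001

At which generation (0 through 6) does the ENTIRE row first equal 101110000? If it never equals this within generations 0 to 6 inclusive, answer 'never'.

Answer: never

Derivation:
Gen 0: 111110001
Gen 1 (rule 22): 000001011
Gen 2 (rule 129): 111100000
Gen 3 (rule 22): 000010000
Gen 4 (rule 129): 111000111
Gen 5 (rule 22): 000101000
Gen 6 (rule 129): 110000011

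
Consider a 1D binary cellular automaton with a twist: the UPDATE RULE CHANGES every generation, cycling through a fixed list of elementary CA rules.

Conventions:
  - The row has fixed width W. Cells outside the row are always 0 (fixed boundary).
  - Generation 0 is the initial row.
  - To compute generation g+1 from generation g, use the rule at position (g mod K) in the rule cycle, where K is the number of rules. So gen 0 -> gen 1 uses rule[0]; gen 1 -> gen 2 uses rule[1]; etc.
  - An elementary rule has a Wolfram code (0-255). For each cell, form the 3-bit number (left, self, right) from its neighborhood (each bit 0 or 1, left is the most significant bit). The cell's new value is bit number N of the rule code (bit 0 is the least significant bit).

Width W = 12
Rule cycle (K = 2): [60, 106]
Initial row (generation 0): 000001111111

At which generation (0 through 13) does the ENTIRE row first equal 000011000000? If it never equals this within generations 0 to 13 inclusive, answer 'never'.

Answer: 3

Derivation:
Gen 0: 000001111111
Gen 1 (rule 60): 000001000000
Gen 2 (rule 106): 000010000000
Gen 3 (rule 60): 000011000000
Gen 4 (rule 106): 000111000000
Gen 5 (rule 60): 000100100000
Gen 6 (rule 106): 001001000000
Gen 7 (rule 60): 001101100000
Gen 8 (rule 106): 011111100000
Gen 9 (rule 60): 010000010000
Gen 10 (rule 106): 100000100000
Gen 11 (rule 60): 110000110000
Gen 12 (rule 106): 110001110000
Gen 13 (rule 60): 101001001000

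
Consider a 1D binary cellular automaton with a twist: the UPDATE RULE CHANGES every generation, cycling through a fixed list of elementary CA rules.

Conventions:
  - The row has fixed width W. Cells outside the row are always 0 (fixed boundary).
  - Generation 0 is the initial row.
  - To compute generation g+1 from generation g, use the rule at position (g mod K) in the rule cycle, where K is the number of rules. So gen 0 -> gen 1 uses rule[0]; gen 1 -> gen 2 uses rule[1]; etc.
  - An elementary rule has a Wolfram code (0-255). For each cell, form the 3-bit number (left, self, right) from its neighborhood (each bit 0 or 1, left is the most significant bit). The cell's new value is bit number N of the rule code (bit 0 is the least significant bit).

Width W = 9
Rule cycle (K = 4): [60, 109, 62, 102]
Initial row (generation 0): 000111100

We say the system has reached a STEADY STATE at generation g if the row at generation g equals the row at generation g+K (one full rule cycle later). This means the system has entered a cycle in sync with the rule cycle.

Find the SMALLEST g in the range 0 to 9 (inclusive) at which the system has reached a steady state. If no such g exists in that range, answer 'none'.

Answer: none

Derivation:
Gen 0: 000111100
Gen 1 (rule 60): 000100010
Gen 2 (rule 109): 110101010
Gen 3 (rule 62): 101111111
Gen 4 (rule 102): 110000001
Gen 5 (rule 60): 101000001
Gen 6 (rule 109): 111011101
Gen 7 (rule 62): 100110011
Gen 8 (rule 102): 101010101
Gen 9 (rule 60): 111111111
Gen 10 (rule 109): 100000001
Gen 11 (rule 62): 110000011
Gen 12 (rule 102): 010000101
Gen 13 (rule 60): 011000111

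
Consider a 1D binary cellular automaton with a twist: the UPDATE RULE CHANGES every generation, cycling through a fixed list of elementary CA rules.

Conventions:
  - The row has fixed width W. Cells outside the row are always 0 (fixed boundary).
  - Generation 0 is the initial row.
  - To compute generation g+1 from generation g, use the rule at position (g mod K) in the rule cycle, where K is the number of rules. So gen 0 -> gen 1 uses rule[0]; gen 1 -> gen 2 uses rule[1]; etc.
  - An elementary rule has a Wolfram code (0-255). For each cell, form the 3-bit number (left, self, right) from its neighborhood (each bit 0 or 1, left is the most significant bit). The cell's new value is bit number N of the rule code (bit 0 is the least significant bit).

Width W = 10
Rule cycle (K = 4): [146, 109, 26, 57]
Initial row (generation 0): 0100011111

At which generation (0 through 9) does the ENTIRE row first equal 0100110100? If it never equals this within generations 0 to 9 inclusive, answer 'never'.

Gen 0: 0100011111
Gen 1 (rule 146): 1010101110
Gen 2 (rule 109): 1111111010
Gen 3 (rule 26): 1000000001
Gen 4 (rule 57): 0111111100
Gen 5 (rule 146): 1011111010
Gen 6 (rule 109): 1110001110
Gen 7 (rule 26): 1001011001
Gen 8 (rule 57): 0100110100
Gen 9 (rule 146): 1011000010

Answer: 8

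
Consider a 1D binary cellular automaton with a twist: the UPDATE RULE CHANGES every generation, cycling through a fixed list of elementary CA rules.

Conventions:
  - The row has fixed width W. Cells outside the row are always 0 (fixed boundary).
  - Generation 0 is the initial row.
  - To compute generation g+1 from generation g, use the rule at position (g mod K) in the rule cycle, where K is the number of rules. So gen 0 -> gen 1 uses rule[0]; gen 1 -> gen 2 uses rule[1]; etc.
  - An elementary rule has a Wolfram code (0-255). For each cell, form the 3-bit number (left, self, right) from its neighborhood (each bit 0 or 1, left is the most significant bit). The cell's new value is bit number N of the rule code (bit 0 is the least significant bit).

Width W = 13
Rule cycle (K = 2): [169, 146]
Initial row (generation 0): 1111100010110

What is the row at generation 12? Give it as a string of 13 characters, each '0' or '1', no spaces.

Answer: 0100001000110

Derivation:
Gen 0: 1111100010110
Gen 1 (rule 169): 1111001001100
Gen 2 (rule 146): 0110110110010
Gen 3 (rule 169): 0101101100000
Gen 4 (rule 146): 1000000010000
Gen 5 (rule 169): 0011111000111
Gen 6 (rule 146): 0101110101010
Gen 7 (rule 169): 0011101010100
Gen 8 (rule 146): 0101000000010
Gen 9 (rule 169): 0010011111000
Gen 10 (rule 146): 0101101110100
Gen 11 (rule 169): 0011011101001
Gen 12 (rule 146): 0100001000110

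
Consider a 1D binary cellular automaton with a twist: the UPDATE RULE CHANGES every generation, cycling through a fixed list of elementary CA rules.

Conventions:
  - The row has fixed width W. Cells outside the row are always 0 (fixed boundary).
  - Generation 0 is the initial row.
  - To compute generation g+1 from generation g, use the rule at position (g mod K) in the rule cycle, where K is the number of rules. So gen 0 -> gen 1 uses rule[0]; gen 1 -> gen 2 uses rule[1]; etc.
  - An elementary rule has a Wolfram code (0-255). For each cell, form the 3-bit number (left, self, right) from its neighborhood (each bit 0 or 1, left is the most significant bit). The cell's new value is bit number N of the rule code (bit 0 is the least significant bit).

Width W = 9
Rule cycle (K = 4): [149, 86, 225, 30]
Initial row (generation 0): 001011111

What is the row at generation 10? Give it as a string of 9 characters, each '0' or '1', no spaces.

Gen 0: 001011111
Gen 1 (rule 149): 101001110
Gen 2 (rule 86): 101110011
Gen 3 (rule 225): 010110001
Gen 4 (rule 30): 110101011
Gen 5 (rule 149): 000101000
Gen 6 (rule 86): 001101100
Gen 7 (rule 225): 100110101
Gen 8 (rule 30): 111100101
Gen 9 (rule 149): 011010101
Gen 10 (rule 86): 101010101

Answer: 101010101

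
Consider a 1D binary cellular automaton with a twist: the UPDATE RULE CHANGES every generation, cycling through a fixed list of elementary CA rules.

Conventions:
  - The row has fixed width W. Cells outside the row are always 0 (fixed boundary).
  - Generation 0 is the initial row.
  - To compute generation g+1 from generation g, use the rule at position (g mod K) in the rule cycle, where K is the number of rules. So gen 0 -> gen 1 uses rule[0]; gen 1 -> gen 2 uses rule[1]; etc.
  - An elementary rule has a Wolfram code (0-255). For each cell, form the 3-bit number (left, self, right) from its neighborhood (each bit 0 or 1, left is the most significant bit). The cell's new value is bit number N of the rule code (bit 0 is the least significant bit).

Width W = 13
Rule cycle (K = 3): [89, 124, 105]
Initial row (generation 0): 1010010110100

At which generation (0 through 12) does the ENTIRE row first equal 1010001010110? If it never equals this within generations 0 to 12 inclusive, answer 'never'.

Gen 0: 1010010110100
Gen 1 (rule 89): 0001000110011
Gen 2 (rule 124): 0001100111011
Gen 3 (rule 105): 1101100101111
Gen 4 (rule 89): 1101110001001
Gen 5 (rule 124): 1111011001101
Gen 6 (rule 105): 1001111001110
Gen 7 (rule 89): 0101001101011
Gen 8 (rule 124): 0111101111111
Gen 9 (rule 105): 0100111000001
Gen 10 (rule 89): 0010101111100
Gen 11 (rule 124): 0011111000110
Gen 12 (rule 105): 1010001010110

Answer: 12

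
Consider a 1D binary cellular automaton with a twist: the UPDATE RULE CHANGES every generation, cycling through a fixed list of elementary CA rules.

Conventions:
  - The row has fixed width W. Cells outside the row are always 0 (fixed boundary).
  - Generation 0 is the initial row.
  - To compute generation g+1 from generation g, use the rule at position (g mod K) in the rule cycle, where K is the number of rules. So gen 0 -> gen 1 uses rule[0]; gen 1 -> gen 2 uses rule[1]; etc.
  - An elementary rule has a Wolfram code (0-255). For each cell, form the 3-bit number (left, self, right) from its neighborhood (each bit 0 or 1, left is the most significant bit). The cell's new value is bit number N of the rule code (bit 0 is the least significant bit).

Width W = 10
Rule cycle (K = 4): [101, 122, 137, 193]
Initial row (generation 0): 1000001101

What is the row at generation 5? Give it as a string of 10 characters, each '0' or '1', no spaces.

Answer: 1111001101

Derivation:
Gen 0: 1000001101
Gen 1 (rule 101): 1011100111
Gen 2 (rule 122): 0110111101
Gen 3 (rule 137): 0100111000
Gen 4 (rule 193): 0000011011
Gen 5 (rule 101): 1111001101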